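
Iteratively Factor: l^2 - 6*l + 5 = (l - 5)*(l - 1)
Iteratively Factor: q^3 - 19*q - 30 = (q + 3)*(q^2 - 3*q - 10) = (q + 2)*(q + 3)*(q - 5)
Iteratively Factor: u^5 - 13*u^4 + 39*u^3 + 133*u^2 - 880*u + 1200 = (u - 3)*(u^4 - 10*u^3 + 9*u^2 + 160*u - 400) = (u - 5)*(u - 3)*(u^3 - 5*u^2 - 16*u + 80) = (u - 5)^2*(u - 3)*(u^2 - 16) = (u - 5)^2*(u - 4)*(u - 3)*(u + 4)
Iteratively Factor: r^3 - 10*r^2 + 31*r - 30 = (r - 2)*(r^2 - 8*r + 15) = (r - 3)*(r - 2)*(r - 5)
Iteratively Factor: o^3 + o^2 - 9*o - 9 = (o + 1)*(o^2 - 9) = (o - 3)*(o + 1)*(o + 3)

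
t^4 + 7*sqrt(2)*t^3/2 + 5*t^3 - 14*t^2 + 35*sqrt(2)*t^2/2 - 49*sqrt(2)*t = t*(t - 2)*(t + 7)*(t + 7*sqrt(2)/2)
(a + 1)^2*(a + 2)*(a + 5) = a^4 + 9*a^3 + 25*a^2 + 27*a + 10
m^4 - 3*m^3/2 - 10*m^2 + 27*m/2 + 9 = (m - 3)*(m - 2)*(m + 1/2)*(m + 3)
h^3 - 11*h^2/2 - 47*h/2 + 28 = (h - 8)*(h - 1)*(h + 7/2)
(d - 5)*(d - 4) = d^2 - 9*d + 20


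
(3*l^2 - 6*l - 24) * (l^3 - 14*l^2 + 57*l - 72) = 3*l^5 - 48*l^4 + 231*l^3 - 222*l^2 - 936*l + 1728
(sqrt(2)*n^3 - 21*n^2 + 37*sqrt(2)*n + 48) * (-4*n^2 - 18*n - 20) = -4*sqrt(2)*n^5 - 18*sqrt(2)*n^4 + 84*n^4 - 168*sqrt(2)*n^3 + 378*n^3 - 666*sqrt(2)*n^2 + 228*n^2 - 740*sqrt(2)*n - 864*n - 960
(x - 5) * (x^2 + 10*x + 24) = x^3 + 5*x^2 - 26*x - 120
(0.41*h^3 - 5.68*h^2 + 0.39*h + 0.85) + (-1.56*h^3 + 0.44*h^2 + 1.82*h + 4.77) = -1.15*h^3 - 5.24*h^2 + 2.21*h + 5.62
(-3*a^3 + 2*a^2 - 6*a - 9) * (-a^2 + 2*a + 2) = 3*a^5 - 8*a^4 + 4*a^3 + a^2 - 30*a - 18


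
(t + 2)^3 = t^3 + 6*t^2 + 12*t + 8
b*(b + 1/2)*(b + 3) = b^3 + 7*b^2/2 + 3*b/2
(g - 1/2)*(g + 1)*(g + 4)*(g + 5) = g^4 + 19*g^3/2 + 24*g^2 + 11*g/2 - 10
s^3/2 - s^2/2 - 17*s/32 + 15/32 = (s/2 + 1/2)*(s - 5/4)*(s - 3/4)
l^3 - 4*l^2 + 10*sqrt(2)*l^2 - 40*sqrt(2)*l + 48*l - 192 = (l - 4)*(l + 4*sqrt(2))*(l + 6*sqrt(2))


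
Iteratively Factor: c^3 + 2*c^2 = (c)*(c^2 + 2*c) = c*(c + 2)*(c)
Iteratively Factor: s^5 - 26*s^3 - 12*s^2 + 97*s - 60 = (s - 1)*(s^4 + s^3 - 25*s^2 - 37*s + 60) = (s - 1)*(s + 3)*(s^3 - 2*s^2 - 19*s + 20) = (s - 5)*(s - 1)*(s + 3)*(s^2 + 3*s - 4) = (s - 5)*(s - 1)*(s + 3)*(s + 4)*(s - 1)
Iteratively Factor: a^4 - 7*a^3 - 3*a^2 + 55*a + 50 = (a - 5)*(a^3 - 2*a^2 - 13*a - 10) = (a - 5)*(a + 2)*(a^2 - 4*a - 5) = (a - 5)^2*(a + 2)*(a + 1)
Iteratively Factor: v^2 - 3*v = (v - 3)*(v)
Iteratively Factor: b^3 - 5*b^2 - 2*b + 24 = (b + 2)*(b^2 - 7*b + 12) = (b - 4)*(b + 2)*(b - 3)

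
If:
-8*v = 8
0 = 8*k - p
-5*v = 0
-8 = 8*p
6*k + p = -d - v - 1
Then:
No Solution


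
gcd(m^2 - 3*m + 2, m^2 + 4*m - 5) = m - 1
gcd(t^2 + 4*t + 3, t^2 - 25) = 1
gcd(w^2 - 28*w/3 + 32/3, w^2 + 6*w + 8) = 1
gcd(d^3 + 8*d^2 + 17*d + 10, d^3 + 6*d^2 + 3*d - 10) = d^2 + 7*d + 10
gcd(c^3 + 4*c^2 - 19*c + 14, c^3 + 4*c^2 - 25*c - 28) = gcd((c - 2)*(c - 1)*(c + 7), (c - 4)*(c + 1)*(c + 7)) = c + 7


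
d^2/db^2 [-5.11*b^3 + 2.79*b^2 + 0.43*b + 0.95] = 5.58 - 30.66*b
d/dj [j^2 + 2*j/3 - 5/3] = 2*j + 2/3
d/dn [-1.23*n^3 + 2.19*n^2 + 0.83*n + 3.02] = -3.69*n^2 + 4.38*n + 0.83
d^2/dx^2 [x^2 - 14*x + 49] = 2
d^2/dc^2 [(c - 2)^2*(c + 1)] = 6*c - 6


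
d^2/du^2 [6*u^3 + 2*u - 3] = 36*u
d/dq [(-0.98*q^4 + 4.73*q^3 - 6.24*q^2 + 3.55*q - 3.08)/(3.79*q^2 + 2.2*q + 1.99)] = (-7.4284*q^5 + 11.4587*q^4 + 13.0112*q^3 + 1.0556*q^2 - 1.4888*q + 13.8405)/(14.3641*q^4 + 16.676*q^3 + 19.9242*q^2 + 8.756*q + 3.9601)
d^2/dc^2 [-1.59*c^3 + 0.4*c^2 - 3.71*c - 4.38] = 0.8 - 9.54*c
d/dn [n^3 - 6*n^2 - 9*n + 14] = 3*n^2 - 12*n - 9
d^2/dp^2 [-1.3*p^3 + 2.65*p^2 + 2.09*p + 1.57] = 5.3 - 7.8*p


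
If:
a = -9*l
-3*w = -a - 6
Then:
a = 3*w - 6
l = 2/3 - w/3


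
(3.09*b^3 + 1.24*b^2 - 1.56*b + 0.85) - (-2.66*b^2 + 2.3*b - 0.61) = 3.09*b^3 + 3.9*b^2 - 3.86*b + 1.46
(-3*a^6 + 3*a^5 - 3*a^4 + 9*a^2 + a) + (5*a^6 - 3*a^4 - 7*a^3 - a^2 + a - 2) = 2*a^6 + 3*a^5 - 6*a^4 - 7*a^3 + 8*a^2 + 2*a - 2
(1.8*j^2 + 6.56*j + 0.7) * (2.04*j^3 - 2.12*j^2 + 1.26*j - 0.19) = 3.672*j^5 + 9.5664*j^4 - 10.2112*j^3 + 6.4396*j^2 - 0.3644*j - 0.133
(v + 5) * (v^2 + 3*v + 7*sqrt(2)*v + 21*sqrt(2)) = v^3 + 8*v^2 + 7*sqrt(2)*v^2 + 15*v + 56*sqrt(2)*v + 105*sqrt(2)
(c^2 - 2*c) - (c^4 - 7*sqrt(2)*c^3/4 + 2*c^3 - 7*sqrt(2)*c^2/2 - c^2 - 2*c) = -c^4 - 2*c^3 + 7*sqrt(2)*c^3/4 + 2*c^2 + 7*sqrt(2)*c^2/2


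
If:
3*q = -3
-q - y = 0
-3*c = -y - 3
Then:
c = 4/3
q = -1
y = 1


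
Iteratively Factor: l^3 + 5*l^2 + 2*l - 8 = (l - 1)*(l^2 + 6*l + 8) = (l - 1)*(l + 2)*(l + 4)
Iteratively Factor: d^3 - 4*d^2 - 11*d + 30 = (d + 3)*(d^2 - 7*d + 10) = (d - 5)*(d + 3)*(d - 2)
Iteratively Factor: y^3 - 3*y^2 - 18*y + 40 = (y - 5)*(y^2 + 2*y - 8) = (y - 5)*(y + 4)*(y - 2)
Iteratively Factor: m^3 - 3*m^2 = (m - 3)*(m^2) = m*(m - 3)*(m)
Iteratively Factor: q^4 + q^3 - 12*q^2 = (q)*(q^3 + q^2 - 12*q) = q*(q - 3)*(q^2 + 4*q) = q^2*(q - 3)*(q + 4)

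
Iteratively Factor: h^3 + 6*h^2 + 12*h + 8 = (h + 2)*(h^2 + 4*h + 4) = (h + 2)^2*(h + 2)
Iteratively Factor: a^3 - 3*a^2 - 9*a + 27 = (a - 3)*(a^2 - 9) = (a - 3)*(a + 3)*(a - 3)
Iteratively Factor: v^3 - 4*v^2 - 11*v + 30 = (v - 5)*(v^2 + v - 6) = (v - 5)*(v - 2)*(v + 3)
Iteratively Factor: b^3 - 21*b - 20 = (b + 1)*(b^2 - b - 20) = (b - 5)*(b + 1)*(b + 4)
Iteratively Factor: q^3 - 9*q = (q + 3)*(q^2 - 3*q) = q*(q + 3)*(q - 3)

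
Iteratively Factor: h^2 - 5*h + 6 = (h - 3)*(h - 2)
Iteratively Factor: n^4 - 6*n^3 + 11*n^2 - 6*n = (n - 3)*(n^3 - 3*n^2 + 2*n) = n*(n - 3)*(n^2 - 3*n + 2) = n*(n - 3)*(n - 1)*(n - 2)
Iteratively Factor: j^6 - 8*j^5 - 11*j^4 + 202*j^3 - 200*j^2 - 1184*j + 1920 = (j - 4)*(j^5 - 4*j^4 - 27*j^3 + 94*j^2 + 176*j - 480) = (j - 4)^2*(j^4 - 27*j^2 - 14*j + 120) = (j - 4)^2*(j + 4)*(j^3 - 4*j^2 - 11*j + 30) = (j - 5)*(j - 4)^2*(j + 4)*(j^2 + j - 6) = (j - 5)*(j - 4)^2*(j - 2)*(j + 4)*(j + 3)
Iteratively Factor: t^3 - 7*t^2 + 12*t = (t - 4)*(t^2 - 3*t) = (t - 4)*(t - 3)*(t)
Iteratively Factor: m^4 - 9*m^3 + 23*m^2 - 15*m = (m - 1)*(m^3 - 8*m^2 + 15*m) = (m - 3)*(m - 1)*(m^2 - 5*m) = m*(m - 3)*(m - 1)*(m - 5)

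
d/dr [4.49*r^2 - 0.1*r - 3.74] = 8.98*r - 0.1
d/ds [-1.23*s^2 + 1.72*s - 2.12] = 1.72 - 2.46*s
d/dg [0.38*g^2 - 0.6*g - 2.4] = 0.76*g - 0.6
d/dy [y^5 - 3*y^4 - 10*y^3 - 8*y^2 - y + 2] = 5*y^4 - 12*y^3 - 30*y^2 - 16*y - 1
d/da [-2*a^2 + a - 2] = 1 - 4*a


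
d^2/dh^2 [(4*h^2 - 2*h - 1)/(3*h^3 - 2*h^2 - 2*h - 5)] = 6*(12*h^6 - 18*h^5 + 18*h^4 + 144*h^3 - 98*h^2 + h + 42)/(27*h^9 - 54*h^8 - 18*h^7 - 71*h^6 + 192*h^5 + 96*h^4 + 97*h^3 - 210*h^2 - 150*h - 125)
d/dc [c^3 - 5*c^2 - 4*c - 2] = 3*c^2 - 10*c - 4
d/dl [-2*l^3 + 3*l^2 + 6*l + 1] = -6*l^2 + 6*l + 6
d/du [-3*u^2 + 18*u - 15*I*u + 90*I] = -6*u + 18 - 15*I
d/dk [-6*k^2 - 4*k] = -12*k - 4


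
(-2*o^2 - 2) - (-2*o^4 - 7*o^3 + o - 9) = 2*o^4 + 7*o^3 - 2*o^2 - o + 7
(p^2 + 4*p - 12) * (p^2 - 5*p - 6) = p^4 - p^3 - 38*p^2 + 36*p + 72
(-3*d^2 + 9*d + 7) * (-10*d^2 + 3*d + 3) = 30*d^4 - 99*d^3 - 52*d^2 + 48*d + 21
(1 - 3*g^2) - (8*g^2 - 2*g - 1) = -11*g^2 + 2*g + 2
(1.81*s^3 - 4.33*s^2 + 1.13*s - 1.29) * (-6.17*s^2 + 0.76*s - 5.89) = -11.1677*s^5 + 28.0917*s^4 - 20.9238*s^3 + 34.3218*s^2 - 7.6361*s + 7.5981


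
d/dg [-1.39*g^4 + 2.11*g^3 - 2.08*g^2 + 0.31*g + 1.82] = -5.56*g^3 + 6.33*g^2 - 4.16*g + 0.31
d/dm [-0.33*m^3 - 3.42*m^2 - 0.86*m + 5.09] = -0.99*m^2 - 6.84*m - 0.86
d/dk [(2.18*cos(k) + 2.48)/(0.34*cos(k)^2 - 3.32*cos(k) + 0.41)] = (0.7412*cos(k)^2 + 1.6864*cos(k) - 9.1274)*sin(k)/(0.1156*cos(k)^4 - 2.2576*cos(k)^3 + 11.3012*cos(k)^2 - 2.7224*cos(k) + 0.1681)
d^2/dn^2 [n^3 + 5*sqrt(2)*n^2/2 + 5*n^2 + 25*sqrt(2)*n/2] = 6*n + 5*sqrt(2) + 10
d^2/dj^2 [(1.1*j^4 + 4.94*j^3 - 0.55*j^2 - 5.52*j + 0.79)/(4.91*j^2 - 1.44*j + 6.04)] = (53.03782*j^6 - 46.6646399999997*j^5 + 209.418*j^4 - 699.526688*j^3 + 435.89877*j^2 + 2030.020896*j - 179.732088)/(118.370771*j^6 - 104.146992*j^5 + 467.3829*j^4 - 259.21728*j^3 + 574.9476*j^2 - 157.600512*j + 220.348864)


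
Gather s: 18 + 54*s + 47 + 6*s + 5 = 60*s + 70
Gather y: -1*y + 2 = 2 - y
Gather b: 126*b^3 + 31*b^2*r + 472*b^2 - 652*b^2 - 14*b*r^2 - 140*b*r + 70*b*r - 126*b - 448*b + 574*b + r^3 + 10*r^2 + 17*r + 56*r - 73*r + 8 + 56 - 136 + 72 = 126*b^3 + b^2*(31*r - 180) + b*(-14*r^2 - 70*r) + r^3 + 10*r^2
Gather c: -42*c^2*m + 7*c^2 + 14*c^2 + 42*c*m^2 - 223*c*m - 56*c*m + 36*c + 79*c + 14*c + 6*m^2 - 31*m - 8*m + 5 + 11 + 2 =c^2*(21 - 42*m) + c*(42*m^2 - 279*m + 129) + 6*m^2 - 39*m + 18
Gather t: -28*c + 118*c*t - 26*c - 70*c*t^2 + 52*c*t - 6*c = -70*c*t^2 + 170*c*t - 60*c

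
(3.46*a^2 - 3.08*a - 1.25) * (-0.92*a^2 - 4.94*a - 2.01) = -3.1832*a^4 - 14.2588*a^3 + 9.4106*a^2 + 12.3658*a + 2.5125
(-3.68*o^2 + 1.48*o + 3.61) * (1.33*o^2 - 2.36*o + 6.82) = -4.8944*o^4 + 10.6532*o^3 - 23.7891*o^2 + 1.574*o + 24.6202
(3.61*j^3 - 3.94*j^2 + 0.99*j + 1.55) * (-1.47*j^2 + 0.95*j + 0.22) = -5.3067*j^5 + 9.2213*j^4 - 4.4041*j^3 - 2.2048*j^2 + 1.6903*j + 0.341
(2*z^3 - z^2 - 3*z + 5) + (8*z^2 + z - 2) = 2*z^3 + 7*z^2 - 2*z + 3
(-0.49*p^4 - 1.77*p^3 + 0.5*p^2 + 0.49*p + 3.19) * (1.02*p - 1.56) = -0.4998*p^5 - 1.041*p^4 + 3.2712*p^3 - 0.2802*p^2 + 2.4894*p - 4.9764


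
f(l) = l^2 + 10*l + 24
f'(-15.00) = -20.00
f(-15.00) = 99.00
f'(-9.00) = -8.00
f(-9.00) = 15.00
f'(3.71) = 17.42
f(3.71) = 74.86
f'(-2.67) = 4.66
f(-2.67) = 4.43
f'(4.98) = 19.96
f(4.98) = 98.60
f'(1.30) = 12.60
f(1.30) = 38.69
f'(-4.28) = 1.44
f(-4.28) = -0.48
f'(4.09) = 18.18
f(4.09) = 81.63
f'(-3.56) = 2.88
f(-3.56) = 1.07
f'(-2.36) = 5.28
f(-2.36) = 5.97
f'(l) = 2*l + 10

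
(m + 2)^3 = m^3 + 6*m^2 + 12*m + 8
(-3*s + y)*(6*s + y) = -18*s^2 + 3*s*y + y^2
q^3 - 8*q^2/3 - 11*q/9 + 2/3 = (q - 3)*(q - 1/3)*(q + 2/3)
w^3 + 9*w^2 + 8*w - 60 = (w - 2)*(w + 5)*(w + 6)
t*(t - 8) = t^2 - 8*t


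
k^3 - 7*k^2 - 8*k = k*(k - 8)*(k + 1)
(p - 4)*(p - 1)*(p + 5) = p^3 - 21*p + 20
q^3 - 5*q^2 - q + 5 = (q - 5)*(q - 1)*(q + 1)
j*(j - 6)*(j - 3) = j^3 - 9*j^2 + 18*j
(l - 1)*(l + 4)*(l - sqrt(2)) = l^3 - sqrt(2)*l^2 + 3*l^2 - 3*sqrt(2)*l - 4*l + 4*sqrt(2)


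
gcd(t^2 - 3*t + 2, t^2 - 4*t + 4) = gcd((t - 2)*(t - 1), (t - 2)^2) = t - 2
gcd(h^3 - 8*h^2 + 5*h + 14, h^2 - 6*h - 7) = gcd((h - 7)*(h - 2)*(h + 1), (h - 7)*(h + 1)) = h^2 - 6*h - 7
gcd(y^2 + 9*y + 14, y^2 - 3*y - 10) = y + 2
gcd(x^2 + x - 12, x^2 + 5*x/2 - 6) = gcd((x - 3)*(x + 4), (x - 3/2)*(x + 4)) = x + 4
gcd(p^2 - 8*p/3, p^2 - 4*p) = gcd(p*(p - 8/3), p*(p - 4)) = p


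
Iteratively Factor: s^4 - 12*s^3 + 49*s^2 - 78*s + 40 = (s - 5)*(s^3 - 7*s^2 + 14*s - 8) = (s - 5)*(s - 2)*(s^2 - 5*s + 4) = (s - 5)*(s - 4)*(s - 2)*(s - 1)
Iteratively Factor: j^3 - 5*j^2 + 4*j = (j - 4)*(j^2 - j) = j*(j - 4)*(j - 1)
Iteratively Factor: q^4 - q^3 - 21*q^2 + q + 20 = (q + 4)*(q^3 - 5*q^2 - q + 5) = (q + 1)*(q + 4)*(q^2 - 6*q + 5) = (q - 5)*(q + 1)*(q + 4)*(q - 1)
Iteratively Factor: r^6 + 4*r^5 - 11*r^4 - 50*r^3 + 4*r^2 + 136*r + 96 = (r - 2)*(r^5 + 6*r^4 + r^3 - 48*r^2 - 92*r - 48) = (r - 2)*(r + 2)*(r^4 + 4*r^3 - 7*r^2 - 34*r - 24) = (r - 2)*(r + 2)*(r + 4)*(r^3 - 7*r - 6) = (r - 2)*(r + 2)^2*(r + 4)*(r^2 - 2*r - 3) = (r - 2)*(r + 1)*(r + 2)^2*(r + 4)*(r - 3)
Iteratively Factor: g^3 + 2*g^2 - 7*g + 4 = (g + 4)*(g^2 - 2*g + 1) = (g - 1)*(g + 4)*(g - 1)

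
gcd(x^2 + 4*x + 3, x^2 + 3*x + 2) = x + 1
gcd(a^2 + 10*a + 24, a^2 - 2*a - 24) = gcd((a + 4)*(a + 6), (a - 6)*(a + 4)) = a + 4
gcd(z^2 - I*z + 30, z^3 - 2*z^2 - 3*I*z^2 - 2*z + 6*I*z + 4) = 1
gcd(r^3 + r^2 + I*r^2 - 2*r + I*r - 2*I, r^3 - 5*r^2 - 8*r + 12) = r^2 + r - 2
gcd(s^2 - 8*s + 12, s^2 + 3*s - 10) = s - 2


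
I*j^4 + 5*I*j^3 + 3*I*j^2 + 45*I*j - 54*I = (j + 6)*(j - 3*I)*(j + 3*I)*(I*j - I)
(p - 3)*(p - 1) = p^2 - 4*p + 3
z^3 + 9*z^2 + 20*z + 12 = (z + 1)*(z + 2)*(z + 6)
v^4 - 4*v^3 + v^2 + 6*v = v*(v - 3)*(v - 2)*(v + 1)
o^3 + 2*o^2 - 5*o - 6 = (o - 2)*(o + 1)*(o + 3)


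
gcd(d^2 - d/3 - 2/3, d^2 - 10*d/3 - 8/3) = d + 2/3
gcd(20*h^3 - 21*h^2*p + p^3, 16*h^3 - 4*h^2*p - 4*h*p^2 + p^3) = -4*h + p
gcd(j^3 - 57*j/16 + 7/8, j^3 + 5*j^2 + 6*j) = j + 2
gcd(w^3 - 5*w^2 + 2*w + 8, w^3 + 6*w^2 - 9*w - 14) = w^2 - w - 2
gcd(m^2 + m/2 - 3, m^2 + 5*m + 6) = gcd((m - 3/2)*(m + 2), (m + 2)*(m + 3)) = m + 2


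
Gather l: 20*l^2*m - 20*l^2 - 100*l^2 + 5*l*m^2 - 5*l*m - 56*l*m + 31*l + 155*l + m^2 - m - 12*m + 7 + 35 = l^2*(20*m - 120) + l*(5*m^2 - 61*m + 186) + m^2 - 13*m + 42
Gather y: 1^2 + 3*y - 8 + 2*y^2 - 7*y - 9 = 2*y^2 - 4*y - 16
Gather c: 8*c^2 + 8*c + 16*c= 8*c^2 + 24*c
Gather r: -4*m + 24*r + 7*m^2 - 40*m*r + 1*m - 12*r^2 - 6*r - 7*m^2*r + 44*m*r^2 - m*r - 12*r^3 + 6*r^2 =7*m^2 - 3*m - 12*r^3 + r^2*(44*m - 6) + r*(-7*m^2 - 41*m + 18)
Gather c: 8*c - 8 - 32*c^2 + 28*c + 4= -32*c^2 + 36*c - 4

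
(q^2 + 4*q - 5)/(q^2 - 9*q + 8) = (q + 5)/(q - 8)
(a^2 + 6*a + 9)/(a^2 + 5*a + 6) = (a + 3)/(a + 2)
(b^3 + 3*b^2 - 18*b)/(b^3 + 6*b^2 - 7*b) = (b^2 + 3*b - 18)/(b^2 + 6*b - 7)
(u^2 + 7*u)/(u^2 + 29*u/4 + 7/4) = 4*u/(4*u + 1)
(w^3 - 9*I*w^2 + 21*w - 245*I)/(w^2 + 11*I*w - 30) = (w^2 - 14*I*w - 49)/(w + 6*I)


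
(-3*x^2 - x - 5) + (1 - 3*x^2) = -6*x^2 - x - 4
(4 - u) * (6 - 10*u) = 10*u^2 - 46*u + 24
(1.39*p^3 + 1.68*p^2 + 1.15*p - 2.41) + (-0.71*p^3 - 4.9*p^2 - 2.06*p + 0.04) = 0.68*p^3 - 3.22*p^2 - 0.91*p - 2.37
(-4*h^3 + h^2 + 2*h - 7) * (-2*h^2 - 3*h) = 8*h^5 + 10*h^4 - 7*h^3 + 8*h^2 + 21*h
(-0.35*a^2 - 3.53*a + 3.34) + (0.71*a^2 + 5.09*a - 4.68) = 0.36*a^2 + 1.56*a - 1.34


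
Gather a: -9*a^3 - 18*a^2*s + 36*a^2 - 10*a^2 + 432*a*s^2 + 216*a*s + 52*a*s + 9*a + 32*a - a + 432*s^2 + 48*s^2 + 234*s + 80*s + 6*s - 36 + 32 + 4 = -9*a^3 + a^2*(26 - 18*s) + a*(432*s^2 + 268*s + 40) + 480*s^2 + 320*s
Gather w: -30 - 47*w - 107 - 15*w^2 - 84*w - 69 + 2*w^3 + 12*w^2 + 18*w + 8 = 2*w^3 - 3*w^2 - 113*w - 198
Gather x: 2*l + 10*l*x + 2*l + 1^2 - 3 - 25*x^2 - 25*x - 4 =4*l - 25*x^2 + x*(10*l - 25) - 6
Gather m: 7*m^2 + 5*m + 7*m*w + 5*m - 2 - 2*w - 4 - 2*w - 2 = 7*m^2 + m*(7*w + 10) - 4*w - 8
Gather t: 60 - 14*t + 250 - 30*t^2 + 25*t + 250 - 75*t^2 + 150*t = -105*t^2 + 161*t + 560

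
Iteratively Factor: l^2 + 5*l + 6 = (l + 2)*(l + 3)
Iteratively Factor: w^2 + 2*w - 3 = (w - 1)*(w + 3)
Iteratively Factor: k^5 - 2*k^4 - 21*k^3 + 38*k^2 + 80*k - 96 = (k - 4)*(k^4 + 2*k^3 - 13*k^2 - 14*k + 24) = (k - 4)*(k - 3)*(k^3 + 5*k^2 + 2*k - 8) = (k - 4)*(k - 3)*(k + 4)*(k^2 + k - 2) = (k - 4)*(k - 3)*(k + 2)*(k + 4)*(k - 1)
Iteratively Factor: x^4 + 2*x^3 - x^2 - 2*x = (x - 1)*(x^3 + 3*x^2 + 2*x) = (x - 1)*(x + 1)*(x^2 + 2*x) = (x - 1)*(x + 1)*(x + 2)*(x)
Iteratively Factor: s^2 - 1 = (s - 1)*(s + 1)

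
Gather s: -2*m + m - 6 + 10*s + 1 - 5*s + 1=-m + 5*s - 4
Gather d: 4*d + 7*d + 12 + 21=11*d + 33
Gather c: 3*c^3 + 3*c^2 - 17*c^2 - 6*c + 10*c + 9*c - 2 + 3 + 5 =3*c^3 - 14*c^2 + 13*c + 6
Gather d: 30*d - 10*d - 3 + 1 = 20*d - 2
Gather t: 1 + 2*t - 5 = 2*t - 4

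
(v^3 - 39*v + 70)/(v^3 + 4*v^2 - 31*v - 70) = (v - 2)/(v + 2)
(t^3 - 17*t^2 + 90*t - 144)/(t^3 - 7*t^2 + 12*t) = (t^2 - 14*t + 48)/(t*(t - 4))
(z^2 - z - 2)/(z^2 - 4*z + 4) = (z + 1)/(z - 2)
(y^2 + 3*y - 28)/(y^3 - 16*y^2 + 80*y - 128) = (y + 7)/(y^2 - 12*y + 32)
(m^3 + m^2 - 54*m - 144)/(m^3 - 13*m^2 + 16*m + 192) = (m + 6)/(m - 8)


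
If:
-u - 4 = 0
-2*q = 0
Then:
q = 0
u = -4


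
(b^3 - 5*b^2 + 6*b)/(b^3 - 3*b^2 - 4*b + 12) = b/(b + 2)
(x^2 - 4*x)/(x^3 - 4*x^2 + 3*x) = (x - 4)/(x^2 - 4*x + 3)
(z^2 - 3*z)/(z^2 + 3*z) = (z - 3)/(z + 3)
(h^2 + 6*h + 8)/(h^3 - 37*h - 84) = (h + 2)/(h^2 - 4*h - 21)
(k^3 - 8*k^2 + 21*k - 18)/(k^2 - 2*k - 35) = (-k^3 + 8*k^2 - 21*k + 18)/(-k^2 + 2*k + 35)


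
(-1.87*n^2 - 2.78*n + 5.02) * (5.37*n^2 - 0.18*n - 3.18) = -10.0419*n^4 - 14.592*n^3 + 33.4044*n^2 + 7.9368*n - 15.9636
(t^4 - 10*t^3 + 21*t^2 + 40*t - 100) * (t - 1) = t^5 - 11*t^4 + 31*t^3 + 19*t^2 - 140*t + 100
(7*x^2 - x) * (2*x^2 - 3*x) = 14*x^4 - 23*x^3 + 3*x^2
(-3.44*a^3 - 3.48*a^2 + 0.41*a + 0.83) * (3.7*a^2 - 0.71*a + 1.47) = -12.728*a^5 - 10.4336*a^4 - 1.069*a^3 - 2.3357*a^2 + 0.0134*a + 1.2201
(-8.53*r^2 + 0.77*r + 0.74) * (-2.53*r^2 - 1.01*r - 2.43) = 21.5809*r^4 + 6.6672*r^3 + 18.078*r^2 - 2.6185*r - 1.7982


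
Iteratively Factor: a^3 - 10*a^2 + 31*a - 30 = (a - 2)*(a^2 - 8*a + 15) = (a - 3)*(a - 2)*(a - 5)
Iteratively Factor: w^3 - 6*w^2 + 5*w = (w - 5)*(w^2 - w) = (w - 5)*(w - 1)*(w)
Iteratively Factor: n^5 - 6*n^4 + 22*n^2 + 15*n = (n)*(n^4 - 6*n^3 + 22*n + 15) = n*(n - 5)*(n^3 - n^2 - 5*n - 3) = n*(n - 5)*(n - 3)*(n^2 + 2*n + 1) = n*(n - 5)*(n - 3)*(n + 1)*(n + 1)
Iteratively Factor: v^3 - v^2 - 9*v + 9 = (v - 1)*(v^2 - 9) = (v - 1)*(v + 3)*(v - 3)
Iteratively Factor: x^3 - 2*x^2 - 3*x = (x)*(x^2 - 2*x - 3) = x*(x + 1)*(x - 3)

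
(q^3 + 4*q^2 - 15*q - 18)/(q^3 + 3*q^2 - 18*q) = (q + 1)/q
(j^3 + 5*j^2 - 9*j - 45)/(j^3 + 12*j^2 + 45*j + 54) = (j^2 + 2*j - 15)/(j^2 + 9*j + 18)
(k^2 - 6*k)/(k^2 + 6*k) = (k - 6)/(k + 6)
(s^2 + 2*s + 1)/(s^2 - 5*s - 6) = (s + 1)/(s - 6)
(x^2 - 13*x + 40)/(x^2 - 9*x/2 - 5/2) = 2*(x - 8)/(2*x + 1)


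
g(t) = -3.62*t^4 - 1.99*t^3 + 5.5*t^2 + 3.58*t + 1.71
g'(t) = -14.48*t^3 - 5.97*t^2 + 11.0*t + 3.58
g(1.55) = -7.83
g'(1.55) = -47.63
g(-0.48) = 1.29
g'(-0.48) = -1.47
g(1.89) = -31.50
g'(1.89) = -94.71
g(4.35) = -1338.63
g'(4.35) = -1253.43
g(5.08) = -2509.86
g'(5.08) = -1992.88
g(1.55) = -7.83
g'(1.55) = -47.63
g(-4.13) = -832.27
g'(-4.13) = 876.36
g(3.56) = -587.07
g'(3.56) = -686.23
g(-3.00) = -199.02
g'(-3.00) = 307.81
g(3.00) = -285.00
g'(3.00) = -408.11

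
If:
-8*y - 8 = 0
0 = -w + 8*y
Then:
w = -8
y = -1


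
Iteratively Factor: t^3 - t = (t)*(t^2 - 1) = t*(t - 1)*(t + 1)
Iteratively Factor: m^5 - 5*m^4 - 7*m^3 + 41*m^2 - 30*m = (m)*(m^4 - 5*m^3 - 7*m^2 + 41*m - 30) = m*(m - 5)*(m^3 - 7*m + 6) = m*(m - 5)*(m + 3)*(m^2 - 3*m + 2) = m*(m - 5)*(m - 2)*(m + 3)*(m - 1)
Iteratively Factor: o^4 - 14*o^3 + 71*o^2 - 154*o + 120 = (o - 4)*(o^3 - 10*o^2 + 31*o - 30) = (o - 4)*(o - 2)*(o^2 - 8*o + 15) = (o - 4)*(o - 3)*(o - 2)*(o - 5)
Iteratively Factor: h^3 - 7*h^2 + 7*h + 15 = (h - 3)*(h^2 - 4*h - 5) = (h - 3)*(h + 1)*(h - 5)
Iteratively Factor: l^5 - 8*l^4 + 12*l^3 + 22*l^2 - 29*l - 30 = (l - 2)*(l^4 - 6*l^3 + 22*l + 15) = (l - 2)*(l + 1)*(l^3 - 7*l^2 + 7*l + 15) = (l - 5)*(l - 2)*(l + 1)*(l^2 - 2*l - 3) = (l - 5)*(l - 2)*(l + 1)^2*(l - 3)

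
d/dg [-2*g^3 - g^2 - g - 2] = -6*g^2 - 2*g - 1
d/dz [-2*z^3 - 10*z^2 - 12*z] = -6*z^2 - 20*z - 12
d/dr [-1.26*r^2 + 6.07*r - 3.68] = 6.07 - 2.52*r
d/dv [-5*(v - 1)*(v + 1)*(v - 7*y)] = -15*v^2 + 70*v*y + 5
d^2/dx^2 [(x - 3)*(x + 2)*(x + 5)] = 6*x + 8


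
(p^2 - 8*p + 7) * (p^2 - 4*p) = p^4 - 12*p^3 + 39*p^2 - 28*p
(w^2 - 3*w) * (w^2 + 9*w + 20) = w^4 + 6*w^3 - 7*w^2 - 60*w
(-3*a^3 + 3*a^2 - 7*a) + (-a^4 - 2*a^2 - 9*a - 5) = -a^4 - 3*a^3 + a^2 - 16*a - 5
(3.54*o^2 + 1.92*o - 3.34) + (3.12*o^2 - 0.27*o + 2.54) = 6.66*o^2 + 1.65*o - 0.8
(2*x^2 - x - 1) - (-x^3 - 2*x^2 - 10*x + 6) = x^3 + 4*x^2 + 9*x - 7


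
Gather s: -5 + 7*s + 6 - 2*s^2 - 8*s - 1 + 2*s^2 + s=0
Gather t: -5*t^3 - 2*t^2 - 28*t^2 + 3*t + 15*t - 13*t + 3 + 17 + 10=-5*t^3 - 30*t^2 + 5*t + 30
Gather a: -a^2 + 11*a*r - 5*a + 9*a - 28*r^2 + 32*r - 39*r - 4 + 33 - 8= -a^2 + a*(11*r + 4) - 28*r^2 - 7*r + 21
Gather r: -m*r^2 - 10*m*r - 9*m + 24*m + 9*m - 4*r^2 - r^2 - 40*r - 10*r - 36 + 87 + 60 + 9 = 24*m + r^2*(-m - 5) + r*(-10*m - 50) + 120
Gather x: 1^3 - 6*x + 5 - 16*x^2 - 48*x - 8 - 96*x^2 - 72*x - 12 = -112*x^2 - 126*x - 14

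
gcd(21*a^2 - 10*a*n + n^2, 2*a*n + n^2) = 1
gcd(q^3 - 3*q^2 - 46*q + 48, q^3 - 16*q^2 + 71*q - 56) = q^2 - 9*q + 8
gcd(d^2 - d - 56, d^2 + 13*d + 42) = d + 7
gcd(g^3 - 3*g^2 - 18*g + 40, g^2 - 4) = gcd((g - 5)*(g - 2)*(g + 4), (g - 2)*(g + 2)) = g - 2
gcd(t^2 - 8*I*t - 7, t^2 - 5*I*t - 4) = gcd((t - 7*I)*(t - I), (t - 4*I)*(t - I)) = t - I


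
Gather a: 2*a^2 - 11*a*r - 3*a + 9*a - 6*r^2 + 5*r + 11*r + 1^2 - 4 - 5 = 2*a^2 + a*(6 - 11*r) - 6*r^2 + 16*r - 8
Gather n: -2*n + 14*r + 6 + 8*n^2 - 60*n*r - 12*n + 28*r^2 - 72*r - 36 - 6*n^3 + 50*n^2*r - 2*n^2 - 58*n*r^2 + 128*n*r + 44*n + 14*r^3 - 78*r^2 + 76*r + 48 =-6*n^3 + n^2*(50*r + 6) + n*(-58*r^2 + 68*r + 30) + 14*r^3 - 50*r^2 + 18*r + 18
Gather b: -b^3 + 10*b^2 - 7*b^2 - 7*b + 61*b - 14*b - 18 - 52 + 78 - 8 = -b^3 + 3*b^2 + 40*b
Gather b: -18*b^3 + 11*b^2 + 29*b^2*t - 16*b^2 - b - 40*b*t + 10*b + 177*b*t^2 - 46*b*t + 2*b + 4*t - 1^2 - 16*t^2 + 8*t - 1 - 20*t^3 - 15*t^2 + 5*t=-18*b^3 + b^2*(29*t - 5) + b*(177*t^2 - 86*t + 11) - 20*t^3 - 31*t^2 + 17*t - 2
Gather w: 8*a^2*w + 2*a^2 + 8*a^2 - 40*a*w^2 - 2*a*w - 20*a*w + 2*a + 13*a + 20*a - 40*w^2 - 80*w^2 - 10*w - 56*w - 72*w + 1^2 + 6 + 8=10*a^2 + 35*a + w^2*(-40*a - 120) + w*(8*a^2 - 22*a - 138) + 15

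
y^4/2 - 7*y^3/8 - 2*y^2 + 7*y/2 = y*(y/2 + 1)*(y - 2)*(y - 7/4)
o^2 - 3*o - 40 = (o - 8)*(o + 5)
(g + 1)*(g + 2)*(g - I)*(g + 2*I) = g^4 + 3*g^3 + I*g^3 + 4*g^2 + 3*I*g^2 + 6*g + 2*I*g + 4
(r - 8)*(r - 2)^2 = r^3 - 12*r^2 + 36*r - 32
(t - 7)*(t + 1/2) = t^2 - 13*t/2 - 7/2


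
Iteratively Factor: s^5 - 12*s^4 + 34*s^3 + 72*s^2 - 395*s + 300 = (s - 1)*(s^4 - 11*s^3 + 23*s^2 + 95*s - 300) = (s - 4)*(s - 1)*(s^3 - 7*s^2 - 5*s + 75) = (s - 5)*(s - 4)*(s - 1)*(s^2 - 2*s - 15) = (s - 5)*(s - 4)*(s - 1)*(s + 3)*(s - 5)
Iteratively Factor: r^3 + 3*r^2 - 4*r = (r - 1)*(r^2 + 4*r) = r*(r - 1)*(r + 4)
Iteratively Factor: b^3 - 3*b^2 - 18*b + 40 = (b - 2)*(b^2 - b - 20) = (b - 2)*(b + 4)*(b - 5)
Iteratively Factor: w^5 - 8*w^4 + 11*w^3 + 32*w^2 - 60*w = (w)*(w^4 - 8*w^3 + 11*w^2 + 32*w - 60) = w*(w - 5)*(w^3 - 3*w^2 - 4*w + 12) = w*(w - 5)*(w - 3)*(w^2 - 4) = w*(w - 5)*(w - 3)*(w - 2)*(w + 2)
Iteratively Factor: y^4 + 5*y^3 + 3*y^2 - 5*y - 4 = (y - 1)*(y^3 + 6*y^2 + 9*y + 4) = (y - 1)*(y + 4)*(y^2 + 2*y + 1) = (y - 1)*(y + 1)*(y + 4)*(y + 1)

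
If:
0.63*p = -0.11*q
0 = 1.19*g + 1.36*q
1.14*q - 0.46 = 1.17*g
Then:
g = -0.21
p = -0.03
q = 0.19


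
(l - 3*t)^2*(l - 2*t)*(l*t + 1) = l^4*t - 8*l^3*t^2 + l^3 + 21*l^2*t^3 - 8*l^2*t - 18*l*t^4 + 21*l*t^2 - 18*t^3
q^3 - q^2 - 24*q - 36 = (q - 6)*(q + 2)*(q + 3)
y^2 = y^2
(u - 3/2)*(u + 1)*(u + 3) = u^3 + 5*u^2/2 - 3*u - 9/2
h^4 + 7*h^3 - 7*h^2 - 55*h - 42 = (h - 3)*(h + 1)*(h + 2)*(h + 7)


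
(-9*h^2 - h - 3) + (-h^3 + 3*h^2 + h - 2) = -h^3 - 6*h^2 - 5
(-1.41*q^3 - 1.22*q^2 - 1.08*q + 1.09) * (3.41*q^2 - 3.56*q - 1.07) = -4.8081*q^5 + 0.8594*q^4 + 2.1691*q^3 + 8.8671*q^2 - 2.7248*q - 1.1663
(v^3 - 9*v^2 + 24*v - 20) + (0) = v^3 - 9*v^2 + 24*v - 20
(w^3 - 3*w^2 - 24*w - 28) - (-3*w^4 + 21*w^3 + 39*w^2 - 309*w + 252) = 3*w^4 - 20*w^3 - 42*w^2 + 285*w - 280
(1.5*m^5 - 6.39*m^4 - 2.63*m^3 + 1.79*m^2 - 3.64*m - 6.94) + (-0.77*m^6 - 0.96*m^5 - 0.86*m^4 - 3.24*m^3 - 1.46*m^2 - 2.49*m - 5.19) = -0.77*m^6 + 0.54*m^5 - 7.25*m^4 - 5.87*m^3 + 0.33*m^2 - 6.13*m - 12.13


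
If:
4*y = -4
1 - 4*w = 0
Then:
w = 1/4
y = -1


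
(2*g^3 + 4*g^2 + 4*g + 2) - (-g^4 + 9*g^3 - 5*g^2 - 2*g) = g^4 - 7*g^3 + 9*g^2 + 6*g + 2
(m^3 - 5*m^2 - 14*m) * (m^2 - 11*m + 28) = m^5 - 16*m^4 + 69*m^3 + 14*m^2 - 392*m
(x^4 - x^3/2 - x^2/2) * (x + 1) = x^5 + x^4/2 - x^3 - x^2/2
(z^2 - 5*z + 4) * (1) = z^2 - 5*z + 4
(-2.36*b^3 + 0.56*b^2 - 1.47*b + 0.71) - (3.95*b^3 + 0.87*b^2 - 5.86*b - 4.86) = -6.31*b^3 - 0.31*b^2 + 4.39*b + 5.57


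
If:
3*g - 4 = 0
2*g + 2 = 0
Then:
No Solution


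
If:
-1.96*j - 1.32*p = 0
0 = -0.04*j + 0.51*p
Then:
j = 0.00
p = 0.00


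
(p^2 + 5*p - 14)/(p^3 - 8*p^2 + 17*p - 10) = (p + 7)/(p^2 - 6*p + 5)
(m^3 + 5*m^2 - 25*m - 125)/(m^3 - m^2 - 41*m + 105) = (m^2 + 10*m + 25)/(m^2 + 4*m - 21)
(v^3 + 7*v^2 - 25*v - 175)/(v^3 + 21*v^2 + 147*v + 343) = (v^2 - 25)/(v^2 + 14*v + 49)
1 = 1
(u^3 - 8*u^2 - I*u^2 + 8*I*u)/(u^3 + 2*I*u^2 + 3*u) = (u - 8)/(u + 3*I)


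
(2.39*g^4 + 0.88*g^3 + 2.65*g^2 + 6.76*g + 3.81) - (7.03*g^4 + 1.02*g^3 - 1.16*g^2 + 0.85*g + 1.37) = -4.64*g^4 - 0.14*g^3 + 3.81*g^2 + 5.91*g + 2.44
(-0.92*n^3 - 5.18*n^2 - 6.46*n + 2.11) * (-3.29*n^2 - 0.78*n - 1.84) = 3.0268*n^5 + 17.7598*n^4 + 26.9866*n^3 + 7.6281*n^2 + 10.2406*n - 3.8824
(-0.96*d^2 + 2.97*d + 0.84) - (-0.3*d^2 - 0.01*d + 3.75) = -0.66*d^2 + 2.98*d - 2.91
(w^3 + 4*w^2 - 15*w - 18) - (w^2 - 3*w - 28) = w^3 + 3*w^2 - 12*w + 10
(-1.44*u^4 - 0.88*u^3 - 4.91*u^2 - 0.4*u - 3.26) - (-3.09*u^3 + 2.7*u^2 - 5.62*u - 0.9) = -1.44*u^4 + 2.21*u^3 - 7.61*u^2 + 5.22*u - 2.36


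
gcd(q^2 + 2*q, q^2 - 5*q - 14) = q + 2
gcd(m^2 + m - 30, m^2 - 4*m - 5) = m - 5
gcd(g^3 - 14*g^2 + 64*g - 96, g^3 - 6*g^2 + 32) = g^2 - 8*g + 16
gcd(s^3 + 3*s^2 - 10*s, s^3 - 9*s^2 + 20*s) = s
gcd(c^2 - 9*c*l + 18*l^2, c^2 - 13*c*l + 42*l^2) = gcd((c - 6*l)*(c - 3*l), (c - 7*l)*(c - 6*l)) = c - 6*l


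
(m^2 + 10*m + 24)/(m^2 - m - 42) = (m + 4)/(m - 7)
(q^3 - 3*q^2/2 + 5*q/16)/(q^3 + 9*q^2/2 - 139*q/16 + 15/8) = q/(q + 6)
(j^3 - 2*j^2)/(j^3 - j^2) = (j - 2)/(j - 1)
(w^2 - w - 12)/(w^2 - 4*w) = (w + 3)/w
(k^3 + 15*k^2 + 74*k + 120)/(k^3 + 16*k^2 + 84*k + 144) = (k + 5)/(k + 6)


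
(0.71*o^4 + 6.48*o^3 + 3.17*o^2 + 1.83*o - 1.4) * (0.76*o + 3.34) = 0.5396*o^5 + 7.2962*o^4 + 24.0524*o^3 + 11.9786*o^2 + 5.0482*o - 4.676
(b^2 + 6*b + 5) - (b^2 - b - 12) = 7*b + 17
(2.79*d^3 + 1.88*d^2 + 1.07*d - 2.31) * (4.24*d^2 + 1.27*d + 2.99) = 11.8296*d^5 + 11.5145*d^4 + 15.2665*d^3 - 2.8143*d^2 + 0.265600000000001*d - 6.9069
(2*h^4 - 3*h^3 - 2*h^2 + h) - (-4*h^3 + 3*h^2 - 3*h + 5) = 2*h^4 + h^3 - 5*h^2 + 4*h - 5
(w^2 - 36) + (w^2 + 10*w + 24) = 2*w^2 + 10*w - 12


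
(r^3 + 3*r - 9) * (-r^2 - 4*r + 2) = -r^5 - 4*r^4 - r^3 - 3*r^2 + 42*r - 18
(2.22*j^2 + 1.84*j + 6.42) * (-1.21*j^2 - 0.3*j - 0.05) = -2.6862*j^4 - 2.8924*j^3 - 8.4312*j^2 - 2.018*j - 0.321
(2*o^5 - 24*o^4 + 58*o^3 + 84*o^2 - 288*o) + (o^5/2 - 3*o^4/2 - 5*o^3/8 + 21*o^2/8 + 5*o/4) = 5*o^5/2 - 51*o^4/2 + 459*o^3/8 + 693*o^2/8 - 1147*o/4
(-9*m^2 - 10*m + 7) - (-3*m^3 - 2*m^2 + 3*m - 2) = 3*m^3 - 7*m^2 - 13*m + 9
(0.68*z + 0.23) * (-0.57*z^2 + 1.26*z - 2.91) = -0.3876*z^3 + 0.7257*z^2 - 1.689*z - 0.6693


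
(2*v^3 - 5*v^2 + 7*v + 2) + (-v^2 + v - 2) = 2*v^3 - 6*v^2 + 8*v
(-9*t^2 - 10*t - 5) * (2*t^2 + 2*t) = -18*t^4 - 38*t^3 - 30*t^2 - 10*t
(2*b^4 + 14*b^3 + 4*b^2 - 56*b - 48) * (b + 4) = 2*b^5 + 22*b^4 + 60*b^3 - 40*b^2 - 272*b - 192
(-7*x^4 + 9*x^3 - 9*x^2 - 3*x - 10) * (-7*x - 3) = 49*x^5 - 42*x^4 + 36*x^3 + 48*x^2 + 79*x + 30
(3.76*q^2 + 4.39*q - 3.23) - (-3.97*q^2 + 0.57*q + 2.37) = 7.73*q^2 + 3.82*q - 5.6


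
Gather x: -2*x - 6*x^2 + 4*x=-6*x^2 + 2*x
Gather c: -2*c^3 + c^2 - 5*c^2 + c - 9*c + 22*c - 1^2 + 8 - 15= -2*c^3 - 4*c^2 + 14*c - 8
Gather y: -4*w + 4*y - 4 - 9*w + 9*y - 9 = -13*w + 13*y - 13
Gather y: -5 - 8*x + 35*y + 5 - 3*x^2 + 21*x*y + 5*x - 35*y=-3*x^2 + 21*x*y - 3*x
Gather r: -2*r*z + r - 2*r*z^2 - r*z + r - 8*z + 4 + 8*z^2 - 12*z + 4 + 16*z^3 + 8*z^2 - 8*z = r*(-2*z^2 - 3*z + 2) + 16*z^3 + 16*z^2 - 28*z + 8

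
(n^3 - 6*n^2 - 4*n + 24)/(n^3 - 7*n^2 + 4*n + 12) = (n + 2)/(n + 1)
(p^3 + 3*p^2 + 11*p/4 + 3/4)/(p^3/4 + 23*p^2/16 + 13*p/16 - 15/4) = 4*(4*p^3 + 12*p^2 + 11*p + 3)/(4*p^3 + 23*p^2 + 13*p - 60)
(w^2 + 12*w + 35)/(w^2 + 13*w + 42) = (w + 5)/(w + 6)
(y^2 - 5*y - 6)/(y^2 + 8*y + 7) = (y - 6)/(y + 7)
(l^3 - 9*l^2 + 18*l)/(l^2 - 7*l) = (l^2 - 9*l + 18)/(l - 7)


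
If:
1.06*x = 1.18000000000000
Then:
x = 1.11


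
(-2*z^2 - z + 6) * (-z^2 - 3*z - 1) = 2*z^4 + 7*z^3 - z^2 - 17*z - 6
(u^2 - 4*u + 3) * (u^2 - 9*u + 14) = u^4 - 13*u^3 + 53*u^2 - 83*u + 42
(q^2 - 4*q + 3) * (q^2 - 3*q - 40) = q^4 - 7*q^3 - 25*q^2 + 151*q - 120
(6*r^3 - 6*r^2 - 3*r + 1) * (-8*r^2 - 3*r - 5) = -48*r^5 + 30*r^4 + 12*r^3 + 31*r^2 + 12*r - 5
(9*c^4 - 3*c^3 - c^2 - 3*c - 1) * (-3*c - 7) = -27*c^5 - 54*c^4 + 24*c^3 + 16*c^2 + 24*c + 7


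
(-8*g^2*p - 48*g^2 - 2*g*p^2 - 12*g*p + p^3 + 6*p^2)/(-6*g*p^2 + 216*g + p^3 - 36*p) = (-8*g^2 - 2*g*p + p^2)/(-6*g*p + 36*g + p^2 - 6*p)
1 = 1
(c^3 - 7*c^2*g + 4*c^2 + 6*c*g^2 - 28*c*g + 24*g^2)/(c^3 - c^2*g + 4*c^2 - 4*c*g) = (c - 6*g)/c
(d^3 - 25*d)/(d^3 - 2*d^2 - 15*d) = (d + 5)/(d + 3)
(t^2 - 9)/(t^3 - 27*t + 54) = (t + 3)/(t^2 + 3*t - 18)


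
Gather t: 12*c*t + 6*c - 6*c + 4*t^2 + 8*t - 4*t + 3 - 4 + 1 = 4*t^2 + t*(12*c + 4)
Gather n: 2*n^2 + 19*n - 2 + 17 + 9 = 2*n^2 + 19*n + 24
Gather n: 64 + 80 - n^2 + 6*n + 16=-n^2 + 6*n + 160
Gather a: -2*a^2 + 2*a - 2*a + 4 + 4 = 8 - 2*a^2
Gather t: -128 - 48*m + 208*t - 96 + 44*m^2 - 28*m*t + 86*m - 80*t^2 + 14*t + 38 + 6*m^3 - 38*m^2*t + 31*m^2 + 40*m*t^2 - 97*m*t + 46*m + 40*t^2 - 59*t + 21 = 6*m^3 + 75*m^2 + 84*m + t^2*(40*m - 40) + t*(-38*m^2 - 125*m + 163) - 165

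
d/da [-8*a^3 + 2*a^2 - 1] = 4*a*(1 - 6*a)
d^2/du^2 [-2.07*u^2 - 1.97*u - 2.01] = -4.14000000000000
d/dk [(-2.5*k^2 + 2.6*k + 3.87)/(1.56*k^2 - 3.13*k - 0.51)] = (3.769*k^2 - 9.5244*k + 10.7871)/(2.4336*k^4 - 9.7656*k^3 + 8.2057*k^2 + 3.1926*k + 0.2601)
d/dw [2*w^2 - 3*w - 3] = 4*w - 3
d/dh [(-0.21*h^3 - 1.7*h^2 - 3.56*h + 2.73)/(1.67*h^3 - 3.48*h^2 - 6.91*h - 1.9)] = (-2.22044604925031e-16*h^5 + 3.5698*h^4 + 14.7926*h^3 - 13.1221*h^2 + 25.4608*h + 25.6283)/(2.7889*h^6 - 11.6232*h^5 - 10.969*h^4 + 41.7476*h^3 + 60.9721*h^2 + 26.258*h + 3.61)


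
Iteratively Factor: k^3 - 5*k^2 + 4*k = (k)*(k^2 - 5*k + 4) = k*(k - 4)*(k - 1)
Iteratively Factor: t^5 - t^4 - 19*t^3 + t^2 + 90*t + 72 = (t + 2)*(t^4 - 3*t^3 - 13*t^2 + 27*t + 36) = (t + 2)*(t + 3)*(t^3 - 6*t^2 + 5*t + 12) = (t - 4)*(t + 2)*(t + 3)*(t^2 - 2*t - 3) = (t - 4)*(t - 3)*(t + 2)*(t + 3)*(t + 1)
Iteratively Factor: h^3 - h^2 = (h - 1)*(h^2) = h*(h - 1)*(h)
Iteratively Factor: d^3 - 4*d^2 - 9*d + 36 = (d - 3)*(d^2 - d - 12) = (d - 3)*(d + 3)*(d - 4)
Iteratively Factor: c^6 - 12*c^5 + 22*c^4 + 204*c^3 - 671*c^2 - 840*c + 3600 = (c - 4)*(c^5 - 8*c^4 - 10*c^3 + 164*c^2 - 15*c - 900) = (c - 4)*(c + 3)*(c^4 - 11*c^3 + 23*c^2 + 95*c - 300) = (c - 5)*(c - 4)*(c + 3)*(c^3 - 6*c^2 - 7*c + 60) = (c - 5)^2*(c - 4)*(c + 3)*(c^2 - c - 12) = (c - 5)^2*(c - 4)*(c + 3)^2*(c - 4)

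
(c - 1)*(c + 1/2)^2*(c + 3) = c^4 + 3*c^3 - 3*c^2/4 - 5*c/2 - 3/4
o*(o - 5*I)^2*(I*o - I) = I*o^4 + 10*o^3 - I*o^3 - 10*o^2 - 25*I*o^2 + 25*I*o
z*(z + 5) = z^2 + 5*z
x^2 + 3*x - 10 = (x - 2)*(x + 5)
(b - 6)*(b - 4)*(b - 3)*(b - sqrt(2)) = b^4 - 13*b^3 - sqrt(2)*b^3 + 13*sqrt(2)*b^2 + 54*b^2 - 54*sqrt(2)*b - 72*b + 72*sqrt(2)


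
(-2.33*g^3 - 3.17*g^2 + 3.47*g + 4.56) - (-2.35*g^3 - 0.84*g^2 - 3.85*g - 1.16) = 0.02*g^3 - 2.33*g^2 + 7.32*g + 5.72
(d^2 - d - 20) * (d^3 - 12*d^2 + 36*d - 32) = d^5 - 13*d^4 + 28*d^3 + 172*d^2 - 688*d + 640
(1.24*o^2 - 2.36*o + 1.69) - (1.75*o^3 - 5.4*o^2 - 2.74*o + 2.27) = -1.75*o^3 + 6.64*o^2 + 0.38*o - 0.58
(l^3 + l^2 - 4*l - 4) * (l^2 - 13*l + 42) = l^5 - 12*l^4 + 25*l^3 + 90*l^2 - 116*l - 168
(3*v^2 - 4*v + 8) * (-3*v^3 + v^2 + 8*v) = -9*v^5 + 15*v^4 - 4*v^3 - 24*v^2 + 64*v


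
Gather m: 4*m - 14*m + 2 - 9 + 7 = -10*m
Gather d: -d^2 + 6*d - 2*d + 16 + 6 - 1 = -d^2 + 4*d + 21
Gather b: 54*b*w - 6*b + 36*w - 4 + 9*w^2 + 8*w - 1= b*(54*w - 6) + 9*w^2 + 44*w - 5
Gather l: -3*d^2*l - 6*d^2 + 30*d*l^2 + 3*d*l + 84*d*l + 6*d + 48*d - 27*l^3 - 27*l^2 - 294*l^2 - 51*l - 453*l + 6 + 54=-6*d^2 + 54*d - 27*l^3 + l^2*(30*d - 321) + l*(-3*d^2 + 87*d - 504) + 60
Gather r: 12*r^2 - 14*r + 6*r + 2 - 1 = 12*r^2 - 8*r + 1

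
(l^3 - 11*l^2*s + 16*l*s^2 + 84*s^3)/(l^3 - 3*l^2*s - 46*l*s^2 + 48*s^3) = (l^3 - 11*l^2*s + 16*l*s^2 + 84*s^3)/(l^3 - 3*l^2*s - 46*l*s^2 + 48*s^3)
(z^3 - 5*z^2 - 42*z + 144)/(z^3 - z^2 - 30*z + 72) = (z - 8)/(z - 4)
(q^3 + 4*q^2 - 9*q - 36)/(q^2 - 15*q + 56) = (q^3 + 4*q^2 - 9*q - 36)/(q^2 - 15*q + 56)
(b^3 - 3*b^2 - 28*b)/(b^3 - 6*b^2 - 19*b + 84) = b/(b - 3)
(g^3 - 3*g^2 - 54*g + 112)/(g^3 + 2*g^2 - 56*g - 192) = (g^2 + 5*g - 14)/(g^2 + 10*g + 24)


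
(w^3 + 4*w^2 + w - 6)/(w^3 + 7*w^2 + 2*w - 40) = (w^3 + 4*w^2 + w - 6)/(w^3 + 7*w^2 + 2*w - 40)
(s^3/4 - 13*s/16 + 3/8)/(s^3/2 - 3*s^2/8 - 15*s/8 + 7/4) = (4*s^2 - 8*s + 3)/(2*(4*s^2 - 11*s + 7))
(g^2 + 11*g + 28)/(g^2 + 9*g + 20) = (g + 7)/(g + 5)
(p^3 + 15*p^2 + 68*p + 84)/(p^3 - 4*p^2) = (p^3 + 15*p^2 + 68*p + 84)/(p^2*(p - 4))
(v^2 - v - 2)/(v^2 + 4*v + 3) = (v - 2)/(v + 3)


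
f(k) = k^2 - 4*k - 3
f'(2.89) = 1.78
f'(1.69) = -0.62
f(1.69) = -6.90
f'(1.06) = -1.88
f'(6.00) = 8.00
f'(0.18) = -3.64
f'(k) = 2*k - 4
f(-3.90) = 27.81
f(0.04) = -3.16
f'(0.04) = -3.92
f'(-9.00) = -22.00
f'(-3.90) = -11.80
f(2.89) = -6.21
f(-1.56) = 5.67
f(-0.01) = -2.96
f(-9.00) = 114.00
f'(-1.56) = -7.12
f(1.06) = -6.12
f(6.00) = 9.00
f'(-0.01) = -4.02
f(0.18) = -3.69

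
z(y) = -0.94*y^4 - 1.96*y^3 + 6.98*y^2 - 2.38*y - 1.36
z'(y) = -3.76*y^3 - 5.88*y^2 + 13.96*y - 2.38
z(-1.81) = 27.35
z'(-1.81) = -24.62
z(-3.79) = 20.68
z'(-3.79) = 64.94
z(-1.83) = 27.84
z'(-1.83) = -24.58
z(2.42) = -26.26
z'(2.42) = -56.32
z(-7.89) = -2228.18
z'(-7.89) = 1368.23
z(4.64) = -493.64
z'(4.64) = -439.81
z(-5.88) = -471.24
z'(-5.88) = 476.64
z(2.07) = -11.02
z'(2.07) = -32.03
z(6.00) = -1405.96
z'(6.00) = -942.46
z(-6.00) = -530.68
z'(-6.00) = 514.34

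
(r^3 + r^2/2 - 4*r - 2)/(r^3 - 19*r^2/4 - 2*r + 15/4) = 2*(2*r^3 + r^2 - 8*r - 4)/(4*r^3 - 19*r^2 - 8*r + 15)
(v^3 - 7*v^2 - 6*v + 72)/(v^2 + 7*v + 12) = (v^2 - 10*v + 24)/(v + 4)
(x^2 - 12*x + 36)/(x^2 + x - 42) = (x - 6)/(x + 7)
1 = 1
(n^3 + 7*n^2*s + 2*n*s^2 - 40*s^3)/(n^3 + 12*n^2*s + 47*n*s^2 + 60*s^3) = (n - 2*s)/(n + 3*s)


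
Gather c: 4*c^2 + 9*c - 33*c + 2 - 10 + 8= 4*c^2 - 24*c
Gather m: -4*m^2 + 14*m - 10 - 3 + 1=-4*m^2 + 14*m - 12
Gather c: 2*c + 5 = 2*c + 5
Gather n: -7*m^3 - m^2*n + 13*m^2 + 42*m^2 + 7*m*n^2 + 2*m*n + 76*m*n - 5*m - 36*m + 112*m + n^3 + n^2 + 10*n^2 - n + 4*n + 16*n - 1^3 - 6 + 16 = -7*m^3 + 55*m^2 + 71*m + n^3 + n^2*(7*m + 11) + n*(-m^2 + 78*m + 19) + 9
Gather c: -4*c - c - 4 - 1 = -5*c - 5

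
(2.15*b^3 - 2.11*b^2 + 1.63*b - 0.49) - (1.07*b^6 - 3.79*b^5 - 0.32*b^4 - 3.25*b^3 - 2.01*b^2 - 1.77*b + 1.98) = -1.07*b^6 + 3.79*b^5 + 0.32*b^4 + 5.4*b^3 - 0.1*b^2 + 3.4*b - 2.47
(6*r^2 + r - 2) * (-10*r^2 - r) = -60*r^4 - 16*r^3 + 19*r^2 + 2*r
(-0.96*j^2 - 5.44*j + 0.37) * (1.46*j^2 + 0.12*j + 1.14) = -1.4016*j^4 - 8.0576*j^3 - 1.207*j^2 - 6.1572*j + 0.4218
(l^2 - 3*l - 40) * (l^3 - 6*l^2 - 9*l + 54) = l^5 - 9*l^4 - 31*l^3 + 321*l^2 + 198*l - 2160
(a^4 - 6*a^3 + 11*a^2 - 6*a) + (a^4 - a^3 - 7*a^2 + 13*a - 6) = 2*a^4 - 7*a^3 + 4*a^2 + 7*a - 6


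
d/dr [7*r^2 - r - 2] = 14*r - 1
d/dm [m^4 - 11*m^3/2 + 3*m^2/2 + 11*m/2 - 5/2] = 4*m^3 - 33*m^2/2 + 3*m + 11/2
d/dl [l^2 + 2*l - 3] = 2*l + 2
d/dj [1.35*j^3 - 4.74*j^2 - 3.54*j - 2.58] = 4.05*j^2 - 9.48*j - 3.54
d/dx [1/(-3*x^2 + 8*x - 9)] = 2*(3*x - 4)/(3*x^2 - 8*x + 9)^2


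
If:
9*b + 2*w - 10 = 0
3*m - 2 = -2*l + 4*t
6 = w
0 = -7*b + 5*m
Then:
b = -2/9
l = 2*t + 22/15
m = -14/45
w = 6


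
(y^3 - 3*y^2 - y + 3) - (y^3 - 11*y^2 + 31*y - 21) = 8*y^2 - 32*y + 24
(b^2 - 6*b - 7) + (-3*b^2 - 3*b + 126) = -2*b^2 - 9*b + 119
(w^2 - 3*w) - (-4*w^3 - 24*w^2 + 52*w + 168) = 4*w^3 + 25*w^2 - 55*w - 168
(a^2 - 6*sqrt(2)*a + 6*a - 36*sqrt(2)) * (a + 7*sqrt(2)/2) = a^3 - 5*sqrt(2)*a^2/2 + 6*a^2 - 42*a - 15*sqrt(2)*a - 252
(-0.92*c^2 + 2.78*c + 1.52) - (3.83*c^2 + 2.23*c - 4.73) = -4.75*c^2 + 0.55*c + 6.25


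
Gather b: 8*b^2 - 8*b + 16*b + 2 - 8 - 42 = 8*b^2 + 8*b - 48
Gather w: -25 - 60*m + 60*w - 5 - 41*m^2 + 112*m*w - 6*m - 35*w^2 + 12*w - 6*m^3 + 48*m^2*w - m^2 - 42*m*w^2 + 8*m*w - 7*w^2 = -6*m^3 - 42*m^2 - 66*m + w^2*(-42*m - 42) + w*(48*m^2 + 120*m + 72) - 30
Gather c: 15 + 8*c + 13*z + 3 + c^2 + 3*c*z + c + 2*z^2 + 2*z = c^2 + c*(3*z + 9) + 2*z^2 + 15*z + 18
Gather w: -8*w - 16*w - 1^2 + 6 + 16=21 - 24*w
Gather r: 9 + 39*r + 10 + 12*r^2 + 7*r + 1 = 12*r^2 + 46*r + 20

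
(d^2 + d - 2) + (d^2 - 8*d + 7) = 2*d^2 - 7*d + 5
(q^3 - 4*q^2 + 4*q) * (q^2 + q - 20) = q^5 - 3*q^4 - 20*q^3 + 84*q^2 - 80*q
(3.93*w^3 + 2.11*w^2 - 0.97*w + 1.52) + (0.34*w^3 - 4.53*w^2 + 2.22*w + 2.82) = 4.27*w^3 - 2.42*w^2 + 1.25*w + 4.34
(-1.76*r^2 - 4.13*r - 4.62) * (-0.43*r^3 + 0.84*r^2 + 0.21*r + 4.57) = 0.7568*r^5 + 0.2975*r^4 - 1.8522*r^3 - 12.7913*r^2 - 19.8443*r - 21.1134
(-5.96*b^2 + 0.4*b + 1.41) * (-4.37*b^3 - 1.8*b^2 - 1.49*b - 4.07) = 26.0452*b^5 + 8.98*b^4 + 1.9987*b^3 + 21.1232*b^2 - 3.7289*b - 5.7387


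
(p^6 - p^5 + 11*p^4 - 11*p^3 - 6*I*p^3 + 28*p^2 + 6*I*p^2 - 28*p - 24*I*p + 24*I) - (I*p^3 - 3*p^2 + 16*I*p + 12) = p^6 - p^5 + 11*p^4 - 11*p^3 - 7*I*p^3 + 31*p^2 + 6*I*p^2 - 28*p - 40*I*p - 12 + 24*I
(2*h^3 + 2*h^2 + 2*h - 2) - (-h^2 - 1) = 2*h^3 + 3*h^2 + 2*h - 1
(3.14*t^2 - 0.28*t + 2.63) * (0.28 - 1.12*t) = -3.5168*t^3 + 1.1928*t^2 - 3.024*t + 0.7364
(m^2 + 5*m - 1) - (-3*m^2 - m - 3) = 4*m^2 + 6*m + 2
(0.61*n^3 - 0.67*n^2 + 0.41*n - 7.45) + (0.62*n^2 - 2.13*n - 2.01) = 0.61*n^3 - 0.05*n^2 - 1.72*n - 9.46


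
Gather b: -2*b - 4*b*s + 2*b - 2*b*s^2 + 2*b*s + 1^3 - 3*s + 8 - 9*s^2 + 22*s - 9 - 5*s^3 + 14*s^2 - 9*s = b*(-2*s^2 - 2*s) - 5*s^3 + 5*s^2 + 10*s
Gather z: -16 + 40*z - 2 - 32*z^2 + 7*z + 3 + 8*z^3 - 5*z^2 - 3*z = 8*z^3 - 37*z^2 + 44*z - 15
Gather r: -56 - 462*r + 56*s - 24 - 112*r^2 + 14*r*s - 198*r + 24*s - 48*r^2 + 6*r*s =-160*r^2 + r*(20*s - 660) + 80*s - 80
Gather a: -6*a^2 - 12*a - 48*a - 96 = -6*a^2 - 60*a - 96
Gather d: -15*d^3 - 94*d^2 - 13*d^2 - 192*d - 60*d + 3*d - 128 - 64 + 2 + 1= -15*d^3 - 107*d^2 - 249*d - 189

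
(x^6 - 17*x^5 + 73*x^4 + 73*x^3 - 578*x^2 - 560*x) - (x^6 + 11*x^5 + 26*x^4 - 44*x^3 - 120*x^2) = -28*x^5 + 47*x^4 + 117*x^3 - 458*x^2 - 560*x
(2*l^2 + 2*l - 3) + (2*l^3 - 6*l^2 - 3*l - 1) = 2*l^3 - 4*l^2 - l - 4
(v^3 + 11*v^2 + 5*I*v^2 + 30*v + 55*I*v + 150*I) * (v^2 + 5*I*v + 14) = v^5 + 11*v^4 + 10*I*v^4 + 19*v^3 + 110*I*v^3 - 121*v^2 + 370*I*v^2 - 330*v + 770*I*v + 2100*I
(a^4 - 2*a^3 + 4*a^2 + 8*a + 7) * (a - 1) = a^5 - 3*a^4 + 6*a^3 + 4*a^2 - a - 7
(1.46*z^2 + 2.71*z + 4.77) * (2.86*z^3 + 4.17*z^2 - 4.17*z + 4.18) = 4.1756*z^5 + 13.8388*z^4 + 18.8547*z^3 + 14.693*z^2 - 8.5631*z + 19.9386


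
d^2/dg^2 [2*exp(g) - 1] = 2*exp(g)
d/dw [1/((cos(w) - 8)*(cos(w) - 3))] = (2*cos(w) - 11)*sin(w)/((cos(w) - 8)^2*(cos(w) - 3)^2)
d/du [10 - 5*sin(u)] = -5*cos(u)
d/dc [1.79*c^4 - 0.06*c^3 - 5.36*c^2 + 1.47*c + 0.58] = 7.16*c^3 - 0.18*c^2 - 10.72*c + 1.47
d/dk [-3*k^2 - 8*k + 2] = -6*k - 8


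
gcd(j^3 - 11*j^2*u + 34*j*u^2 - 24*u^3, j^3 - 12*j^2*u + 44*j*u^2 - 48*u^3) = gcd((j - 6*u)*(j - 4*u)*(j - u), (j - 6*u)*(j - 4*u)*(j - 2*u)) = j^2 - 10*j*u + 24*u^2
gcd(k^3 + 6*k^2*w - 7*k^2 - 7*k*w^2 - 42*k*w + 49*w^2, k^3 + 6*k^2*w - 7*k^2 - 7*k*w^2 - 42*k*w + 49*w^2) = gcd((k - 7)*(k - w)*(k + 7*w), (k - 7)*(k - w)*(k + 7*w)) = -k^3 - 6*k^2*w + 7*k^2 + 7*k*w^2 + 42*k*w - 49*w^2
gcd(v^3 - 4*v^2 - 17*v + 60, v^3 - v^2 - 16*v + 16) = v + 4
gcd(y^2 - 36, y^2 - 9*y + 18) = y - 6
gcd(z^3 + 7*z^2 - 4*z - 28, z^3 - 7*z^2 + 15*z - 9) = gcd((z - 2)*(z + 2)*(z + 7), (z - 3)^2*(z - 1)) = 1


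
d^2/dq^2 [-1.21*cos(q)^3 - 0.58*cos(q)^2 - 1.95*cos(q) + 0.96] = 2.8575*cos(q) + 1.16*cos(2*q) + 2.7225*cos(3*q)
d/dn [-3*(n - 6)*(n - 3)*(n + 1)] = -9*n^2 + 48*n - 27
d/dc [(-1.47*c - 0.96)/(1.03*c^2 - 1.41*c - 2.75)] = (1.5141*c^2 + 1.9776*c + 2.6889)/(1.0609*c^4 - 2.9046*c^3 - 3.6769*c^2 + 7.755*c + 7.5625)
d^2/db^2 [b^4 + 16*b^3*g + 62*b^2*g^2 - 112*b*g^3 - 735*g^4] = 12*b^2 + 96*b*g + 124*g^2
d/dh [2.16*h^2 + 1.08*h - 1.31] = 4.32*h + 1.08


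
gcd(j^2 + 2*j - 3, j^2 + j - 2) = j - 1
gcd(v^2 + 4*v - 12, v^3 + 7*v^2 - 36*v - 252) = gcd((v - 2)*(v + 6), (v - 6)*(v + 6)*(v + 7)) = v + 6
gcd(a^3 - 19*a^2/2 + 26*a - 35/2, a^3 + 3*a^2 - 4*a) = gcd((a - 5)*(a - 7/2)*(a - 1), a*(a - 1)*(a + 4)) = a - 1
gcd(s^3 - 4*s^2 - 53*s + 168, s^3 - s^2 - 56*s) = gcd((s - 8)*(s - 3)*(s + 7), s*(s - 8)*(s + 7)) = s^2 - s - 56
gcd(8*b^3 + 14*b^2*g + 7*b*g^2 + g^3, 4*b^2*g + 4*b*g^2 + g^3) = 2*b + g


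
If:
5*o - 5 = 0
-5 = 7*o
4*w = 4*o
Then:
No Solution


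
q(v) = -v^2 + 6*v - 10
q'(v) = 6 - 2*v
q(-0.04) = -10.24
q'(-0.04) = 6.08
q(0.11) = -9.35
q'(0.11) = 5.78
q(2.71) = -1.08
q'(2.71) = 0.58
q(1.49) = -3.28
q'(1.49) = 3.02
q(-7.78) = -117.21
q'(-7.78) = 21.56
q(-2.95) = -36.40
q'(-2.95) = 11.90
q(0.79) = -5.88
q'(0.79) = 4.42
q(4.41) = -2.99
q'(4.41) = -2.82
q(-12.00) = -226.00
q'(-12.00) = 30.00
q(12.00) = -82.00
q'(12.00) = -18.00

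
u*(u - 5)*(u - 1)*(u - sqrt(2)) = u^4 - 6*u^3 - sqrt(2)*u^3 + 5*u^2 + 6*sqrt(2)*u^2 - 5*sqrt(2)*u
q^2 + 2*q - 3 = (q - 1)*(q + 3)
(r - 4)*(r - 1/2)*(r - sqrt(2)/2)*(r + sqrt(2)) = r^4 - 9*r^3/2 + sqrt(2)*r^3/2 - 9*sqrt(2)*r^2/4 + r^2 + sqrt(2)*r + 9*r/2 - 2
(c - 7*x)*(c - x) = c^2 - 8*c*x + 7*x^2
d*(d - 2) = d^2 - 2*d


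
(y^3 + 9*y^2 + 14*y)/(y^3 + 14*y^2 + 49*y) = (y + 2)/(y + 7)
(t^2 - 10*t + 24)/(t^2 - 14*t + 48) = (t - 4)/(t - 8)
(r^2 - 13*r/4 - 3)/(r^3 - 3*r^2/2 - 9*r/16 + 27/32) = 8*(r - 4)/(8*r^2 - 18*r + 9)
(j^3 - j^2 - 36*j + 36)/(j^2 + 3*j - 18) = (j^2 - 7*j + 6)/(j - 3)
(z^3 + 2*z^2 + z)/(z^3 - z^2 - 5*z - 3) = z/(z - 3)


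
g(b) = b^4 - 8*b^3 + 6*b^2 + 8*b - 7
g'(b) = 4*b^3 - 24*b^2 + 12*b + 8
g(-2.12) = 99.43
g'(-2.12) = -163.42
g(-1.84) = 59.89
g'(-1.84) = -120.25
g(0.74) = -0.74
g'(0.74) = 5.36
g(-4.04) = 852.52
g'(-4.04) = -695.96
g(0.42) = -3.14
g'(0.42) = 9.10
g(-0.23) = -8.42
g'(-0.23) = 3.92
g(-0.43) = -8.66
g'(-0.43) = -1.92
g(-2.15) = 104.41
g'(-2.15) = -168.49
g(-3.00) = 320.00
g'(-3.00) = -352.00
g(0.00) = -7.00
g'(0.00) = 8.00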